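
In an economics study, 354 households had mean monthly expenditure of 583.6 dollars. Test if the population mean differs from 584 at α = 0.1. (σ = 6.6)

z = (x̄ - μ₀)/(σ/√n) = (583.6 - 584)/(6.6/√354) = -1.14. Critical value: ±1.645. Since |-1.14| ≤ 1.645, Fail to reject H₀.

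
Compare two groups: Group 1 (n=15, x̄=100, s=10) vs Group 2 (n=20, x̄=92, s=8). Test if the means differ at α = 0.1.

Pooled sp = 8.9. t = 2.631, df = 33. Critical t = ±1.692. Reject H₀.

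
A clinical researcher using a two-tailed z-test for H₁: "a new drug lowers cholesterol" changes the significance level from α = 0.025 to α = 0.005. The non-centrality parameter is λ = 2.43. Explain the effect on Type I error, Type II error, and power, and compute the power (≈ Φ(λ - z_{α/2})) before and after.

Decreasing α from 0.025 to 0.005:
• Type I error rate decreases (α is the Type I rate by definition).
• Critical value moves from z_{α/2} = 2.241 to 2.807, so power = Φ(λ - z_{α/2}) goes from Φ(2.43 - 2.241) = 0.575 to Φ(2.43 - 2.807) = 0.353.
• Type II error rate β = 1 - power therefore increases (0.425 → 0.647).
Appropriate when false positives are costly — here, approving an ineffective drug — patients take a useless medication and may skip effective alternatives.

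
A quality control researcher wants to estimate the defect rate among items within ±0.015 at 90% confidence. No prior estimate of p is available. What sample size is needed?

Conservative approach: use p = 0.5 (maximizes p(1-p) = 0.25). n = z²(0.25)/E² = 1.645²×0.25/0.015² = 3006.7 → n = 3007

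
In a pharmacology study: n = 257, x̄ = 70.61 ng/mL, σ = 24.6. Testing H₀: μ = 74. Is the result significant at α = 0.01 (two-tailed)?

z = (70.61 - 74)/(24.6/√257) = -2.209. Since |z| ≤ 2.576, not significant at α = 0.01.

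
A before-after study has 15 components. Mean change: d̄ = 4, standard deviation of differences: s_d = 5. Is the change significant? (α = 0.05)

t = d̄/(s_d/√n) = 4/(5/√15) = 3.098. df = 14, critical t = ±2.145. Reject H₀.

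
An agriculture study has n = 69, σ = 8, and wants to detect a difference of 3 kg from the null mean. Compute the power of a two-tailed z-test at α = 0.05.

SE = σ/√n = 8/√69 = 0.963. Non-centrality λ = d/SE = 3/0.963 = 3.115. Power ≈ Φ(λ - z_{α/2}) = Φ(3.115 - 1.96) = Φ(1.155) = 0.876.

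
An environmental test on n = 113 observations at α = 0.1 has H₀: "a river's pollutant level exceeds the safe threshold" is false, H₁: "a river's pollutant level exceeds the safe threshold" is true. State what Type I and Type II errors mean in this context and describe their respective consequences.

Type I (false positive): concluding that a river's pollutant level exceeds the safe threshold when it is not — shutting down a compliant factory unnecessarily. Type II (false negative): failing to conclude that a river's pollutant level exceeds the safe threshold when it is — allowing unsafe pollution to continue. Which is costlier depends on domain priorities and is a judgement call rather than a statistical fact.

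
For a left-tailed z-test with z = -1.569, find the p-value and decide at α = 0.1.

p = P(Z < -1.569) = Φ(-1.569) ≈ 0.0583. Since p < 0.1, reject H₀ (significant) at α = 0.1.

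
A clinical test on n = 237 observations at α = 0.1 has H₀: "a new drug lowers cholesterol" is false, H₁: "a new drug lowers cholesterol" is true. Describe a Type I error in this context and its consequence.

Type I error: rejecting H₀ when it is true — concluding that a new drug lowers cholesterol when in fact it is not. Consequence: approving an ineffective drug — patients take a useless medication and may skip effective alternatives.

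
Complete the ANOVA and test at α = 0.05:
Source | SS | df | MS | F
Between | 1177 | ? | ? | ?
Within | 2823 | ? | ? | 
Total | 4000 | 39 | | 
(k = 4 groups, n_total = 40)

df_between = 3, df_within = 36. MS_between = 392.33, MS_within = 78.42. F = 5.003, F_crit ≈ 2.866. Reject H₀.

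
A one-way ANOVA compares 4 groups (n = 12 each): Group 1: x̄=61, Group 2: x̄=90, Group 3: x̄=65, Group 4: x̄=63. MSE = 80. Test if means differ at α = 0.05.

Grand mean = 69.75. SS_between = 6657.0, MS_between = 2219.0. F = 27.738, F_crit ≈ 2.816. Reject H₀.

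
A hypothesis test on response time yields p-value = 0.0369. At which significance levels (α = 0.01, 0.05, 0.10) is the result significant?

p = 0.0369. Significant at: α = 0.05, 0.1.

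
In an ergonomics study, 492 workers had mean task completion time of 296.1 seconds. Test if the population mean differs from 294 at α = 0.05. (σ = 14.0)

z = (x̄ - μ₀)/(σ/√n) = (296.1 - 294)/(14.0/√492) = 3.327. Critical value: ±1.96. Since |3.327| > 1.96, Reject H₀.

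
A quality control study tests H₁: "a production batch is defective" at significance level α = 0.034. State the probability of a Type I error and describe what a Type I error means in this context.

P(Type I error) = α = 0.034. A Type I error is rejecting H₀ when H₀ is actually true (false positive) — here, concluding that a production batch is defective when in fact this is not the case. Consequence: scrapping a good batch — wasted material and cost for no reason.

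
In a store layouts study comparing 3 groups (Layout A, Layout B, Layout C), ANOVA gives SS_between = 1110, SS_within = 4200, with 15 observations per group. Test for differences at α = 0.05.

df_between = 2, df_within = 42. F = MS_between/MS_within = 555.0/100.0 = 5.55. F_crit ≈ 3.22. Reject H₀. At least one mean differs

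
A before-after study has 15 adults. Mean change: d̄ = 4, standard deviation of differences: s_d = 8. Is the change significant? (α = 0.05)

t = d̄/(s_d/√n) = 4/(8/√15) = 1.936. df = 14, critical t = ±2.145. Fail to reject H₀.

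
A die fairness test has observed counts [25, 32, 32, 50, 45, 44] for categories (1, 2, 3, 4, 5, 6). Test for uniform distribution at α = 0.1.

Expected = 38 each. χ² = Σ(O-E)²/E = 12.368. df = 5, critical value = 9.236. Reject H₀.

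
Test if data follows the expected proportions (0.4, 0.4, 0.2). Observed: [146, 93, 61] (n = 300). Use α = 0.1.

Expected: [120.0, 120.0, 60.0]. χ² = 11.725. df = 2, critical = 4.605. Reject H₀.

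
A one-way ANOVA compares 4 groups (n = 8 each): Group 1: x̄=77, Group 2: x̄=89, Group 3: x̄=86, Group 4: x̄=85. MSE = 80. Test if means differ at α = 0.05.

Grand mean = 84.25. SS_between = 630.0, MS_between = 210.0. F = 2.625, F_crit ≈ 2.947. Fail to reject H₀.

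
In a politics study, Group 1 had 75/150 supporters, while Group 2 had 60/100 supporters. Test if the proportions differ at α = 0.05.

p̂₁ = 0.5, p̂₂ = 0.6, pooled p̂ = 0.54. z = -1.554. Critical: ±1.96. Fail to reject H₀.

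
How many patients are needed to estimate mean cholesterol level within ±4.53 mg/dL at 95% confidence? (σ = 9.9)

n = (z*σ/E)² = (1.96×9.9/4.53)² = 18.3 → n = 19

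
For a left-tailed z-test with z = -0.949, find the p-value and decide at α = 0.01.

p = P(Z < -0.949) = Φ(-0.949) ≈ 0.1713. Since p ≥ 0.01, fail to reject H₀ (not significant) at α = 0.01.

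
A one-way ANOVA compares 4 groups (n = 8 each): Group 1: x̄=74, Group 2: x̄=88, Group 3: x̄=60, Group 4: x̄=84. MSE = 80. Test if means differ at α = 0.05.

Grand mean = 76.5. SS_between = 3736.0, MS_between = 1245.33. F = 15.567, F_crit ≈ 2.947. Reject H₀.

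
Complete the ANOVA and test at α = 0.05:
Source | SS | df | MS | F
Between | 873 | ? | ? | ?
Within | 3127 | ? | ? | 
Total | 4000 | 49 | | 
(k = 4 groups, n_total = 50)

df_between = 3, df_within = 46. MS_between = 291.0, MS_within = 67.98. F = 4.281, F_crit ≈ 2.807. Reject H₀.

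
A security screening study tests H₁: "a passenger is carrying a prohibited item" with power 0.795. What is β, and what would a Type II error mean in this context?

β = 1 - power = 1 - 0.795 = 0.205. A Type II error is failing to reject H₀ when H₀ is false (false negative) — here, failing to conclude that a passenger is carrying a prohibited item when in fact it is true. Consequence: letting a prohibited item through — security breach.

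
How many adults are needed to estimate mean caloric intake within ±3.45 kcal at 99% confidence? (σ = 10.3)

n = (z*σ/E)² = (2.576×10.3/3.45)² = 59.1 → n = 60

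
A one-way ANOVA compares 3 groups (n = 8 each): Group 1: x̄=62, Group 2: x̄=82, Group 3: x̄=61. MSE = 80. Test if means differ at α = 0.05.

Grand mean = 68.33. SS_between = 2245.33, MS_between = 1122.67. F = 14.033, F_crit ≈ 3.467. Reject H₀.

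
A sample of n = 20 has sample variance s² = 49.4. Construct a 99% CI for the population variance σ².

df = 19. χ²_{0.005} = 38.582, χ²_{0.995} = 6.844. CI for σ² = ((n-1)s²/χ²_{α/2}, (n-1)s²/χ²_{1-α/2}) = (19·49.4/38.582, 19·49.4/6.844) = (24.33, 137.14)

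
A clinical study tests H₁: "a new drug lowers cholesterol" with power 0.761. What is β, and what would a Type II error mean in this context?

β = 1 - power = 1 - 0.761 = 0.239. A Type II error is failing to reject H₀ when H₀ is false (false negative) — here, failing to conclude that a new drug lowers cholesterol when in fact it is true. Consequence: shelving an effective drug — patients miss out on a treatment that would have helped.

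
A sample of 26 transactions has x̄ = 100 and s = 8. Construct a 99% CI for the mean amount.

CI = x̄ ± t*(s/√n) = 100 ± 2.787(8/√26) = (95.63, 104.37)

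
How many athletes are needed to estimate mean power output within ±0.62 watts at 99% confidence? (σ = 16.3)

n = (z*σ/E)² = (2.576×16.3/0.62)² = 4586.5 → n = 4587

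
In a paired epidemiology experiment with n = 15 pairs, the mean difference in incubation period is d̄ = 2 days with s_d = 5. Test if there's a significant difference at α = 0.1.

t = d̄/(s_d/√n) = 2/(5/√15) = 1.549. df = 14, critical t = ±1.761. Fail to reject H₀.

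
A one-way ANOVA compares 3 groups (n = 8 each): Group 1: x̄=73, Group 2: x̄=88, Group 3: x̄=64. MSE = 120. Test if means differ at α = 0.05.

Grand mean = 75.0. SS_between = 2352.0, MS_between = 1176.0. F = 9.8, F_crit ≈ 3.467. Reject H₀.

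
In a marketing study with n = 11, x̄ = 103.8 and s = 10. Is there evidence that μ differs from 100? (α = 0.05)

t = (x̄ - μ₀)/(s/√n) = (103.8 - 100)/(10/√11) = 1.26. df = 10, critical t = ±2.228. Fail to reject H₀.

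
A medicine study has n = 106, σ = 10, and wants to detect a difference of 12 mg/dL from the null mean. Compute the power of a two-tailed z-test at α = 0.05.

SE = σ/√n = 10/√106 = 0.971. Non-centrality λ = d/SE = 12/0.971 = 12.355. Power ≈ Φ(λ - z_{α/2}) = Φ(12.355 - 1.96) = Φ(10.395) = 1.0.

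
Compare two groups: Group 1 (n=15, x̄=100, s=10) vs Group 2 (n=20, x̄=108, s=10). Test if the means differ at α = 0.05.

Pooled sp = 10.0. t = -2.342, df = 33. Critical t = ±2.035. Reject H₀.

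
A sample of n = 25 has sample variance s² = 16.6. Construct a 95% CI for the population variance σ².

df = 24. χ²_{0.025} = 39.364, χ²_{0.975} = 12.401. CI for σ² = ((n-1)s²/χ²_{α/2}, (n-1)s²/χ²_{1-α/2}) = (24·16.6/39.364, 24·16.6/12.401) = (10.12, 32.13)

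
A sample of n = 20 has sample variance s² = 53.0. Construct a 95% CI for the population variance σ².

df = 19. χ²_{0.025} = 32.852, χ²_{0.975} = 8.907. CI for σ² = ((n-1)s²/χ²_{α/2}, (n-1)s²/χ²_{1-α/2}) = (19·53.0/32.852, 19·53.0/8.907) = (30.65, 113.06)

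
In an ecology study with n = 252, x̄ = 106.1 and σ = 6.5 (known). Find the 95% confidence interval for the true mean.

CI = x̄ ± z*(σ/√n) = 106.1 ± 1.96(6.5/√252) = 106.1 ± 0.8 = (105.3, 106.9)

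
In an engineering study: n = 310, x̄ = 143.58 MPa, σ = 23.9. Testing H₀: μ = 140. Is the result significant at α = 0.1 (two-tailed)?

z = (143.58 - 140)/(23.9/√310) = 2.637. Since |z| > 1.645, significant at α = 0.1.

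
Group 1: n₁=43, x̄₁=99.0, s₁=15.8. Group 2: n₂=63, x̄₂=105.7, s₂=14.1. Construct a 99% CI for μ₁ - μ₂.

Difference = -6.7. SE = √(15.8²/43 + 14.1²/63) = 2.994. CI = (-14.41, 1.01)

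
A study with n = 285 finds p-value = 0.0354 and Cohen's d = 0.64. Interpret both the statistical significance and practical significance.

Statistically significant (p = 0.0354 < 0.05). Cohen's d = 0.64 indicates a medium effect size. Both statistical and practical significance should be considered.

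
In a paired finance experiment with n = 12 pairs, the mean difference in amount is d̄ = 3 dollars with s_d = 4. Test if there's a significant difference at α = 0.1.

t = d̄/(s_d/√n) = 3/(4/√12) = 2.598. df = 11, critical t = ±1.796. Reject H₀.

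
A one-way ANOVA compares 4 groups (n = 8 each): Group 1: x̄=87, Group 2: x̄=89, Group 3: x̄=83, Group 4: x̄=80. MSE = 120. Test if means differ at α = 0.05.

Grand mean = 84.75. SS_between = 390.0, MS_between = 130.0. F = 1.083, F_crit ≈ 2.947. Fail to reject H₀.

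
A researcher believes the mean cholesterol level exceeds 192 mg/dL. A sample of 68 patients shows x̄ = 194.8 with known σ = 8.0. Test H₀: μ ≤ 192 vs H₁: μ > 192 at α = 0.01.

z = 2.886. Critical value: 2.33. Reject H₀.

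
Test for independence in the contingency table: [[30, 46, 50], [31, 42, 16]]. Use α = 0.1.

χ² = 11.692. df = 2, critical = 4.605. Reject H₀. Variables are dependent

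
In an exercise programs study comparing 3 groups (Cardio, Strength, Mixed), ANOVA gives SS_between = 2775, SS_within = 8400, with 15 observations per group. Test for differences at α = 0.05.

df_between = 2, df_within = 42. F = MS_between/MS_within = 1387.5/200.0 = 6.938. F_crit ≈ 3.22. Reject H₀. At least one mean differs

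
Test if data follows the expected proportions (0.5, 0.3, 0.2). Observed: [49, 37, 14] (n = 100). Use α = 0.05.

Expected: [50.0, 30.0, 20.0]. χ² = 3.453. df = 2, critical = 5.991. Fail to reject H₀.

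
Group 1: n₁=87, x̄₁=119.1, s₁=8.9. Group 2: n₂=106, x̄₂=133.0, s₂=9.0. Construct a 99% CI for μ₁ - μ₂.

Difference = -13.9. SE = √(8.9²/87 + 9.0²/106) = 1.294. CI = (-17.23, -10.57)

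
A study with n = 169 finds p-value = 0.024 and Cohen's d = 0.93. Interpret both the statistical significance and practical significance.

Statistically significant (p = 0.024 < 0.05). Cohen's d = 0.93 indicates a large effect size. Both statistical and practical significance should be considered.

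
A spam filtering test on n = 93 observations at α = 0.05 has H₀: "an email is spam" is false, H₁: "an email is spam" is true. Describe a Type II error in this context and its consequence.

Type II error: failing to reject H₀ when it is false — concluding that an email is spam is not supported when in fact it is. Consequence: a spam email lands in the inbox.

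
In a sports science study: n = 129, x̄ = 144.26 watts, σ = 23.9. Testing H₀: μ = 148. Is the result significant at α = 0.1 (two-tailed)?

z = (144.26 - 148)/(23.9/√129) = -1.777. Since |z| > 1.645, significant at α = 0.1.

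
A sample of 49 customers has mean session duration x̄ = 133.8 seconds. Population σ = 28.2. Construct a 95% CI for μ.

CI = x̄ ± z*(σ/√n) = 133.8 ± 1.96(28.2/√49) = 133.8 ± 7.9 = (125.9, 141.7)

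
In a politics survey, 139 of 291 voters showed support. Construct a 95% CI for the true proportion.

p̂ = 0.478. CI = p̂ ± z*√(p̂(1-p̂)/n) = (0.42, 0.535)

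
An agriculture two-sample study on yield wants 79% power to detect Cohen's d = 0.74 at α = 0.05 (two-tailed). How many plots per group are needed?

z_{α/2} = 1.96, z_β = Φ⁻¹(0.79) = 0.806. For medium effect (d = 0.74): n per group = 2(z_{α/2} + z_β)²/d² = 2(1.96 + 0.806)²/0.74² = 27.9 → 28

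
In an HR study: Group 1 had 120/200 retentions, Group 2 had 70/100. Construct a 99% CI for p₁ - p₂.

p̂₁ = 0.6, p̂₂ = 0.7. Difference = -0.1. CI = (-0.248, 0.048)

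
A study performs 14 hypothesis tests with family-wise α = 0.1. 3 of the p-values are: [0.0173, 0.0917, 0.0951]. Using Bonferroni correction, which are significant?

Bonferroni α = 0.1/14 = 0.00714. None of the given p-values are significant.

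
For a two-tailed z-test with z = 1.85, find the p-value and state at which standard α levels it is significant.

p = 2·P(Z > |1.85|) = 2·(1 - Φ(1.85)) ≈ 0.0643. Significant at α = 0.1.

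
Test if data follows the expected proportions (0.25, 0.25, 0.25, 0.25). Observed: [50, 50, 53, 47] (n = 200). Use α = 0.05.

Expected: [50.0, 50.0, 50.0, 50.0]. χ² = 0.36. df = 3, critical = 7.815. Fail to reject H₀.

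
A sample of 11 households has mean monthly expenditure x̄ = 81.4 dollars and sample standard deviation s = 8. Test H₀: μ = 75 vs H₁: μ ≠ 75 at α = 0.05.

t = (x̄ - μ₀)/(s/√n) = (81.4 - 75)/(8/√11) = 2.653. df = 10, critical t = ±2.228. Reject H₀.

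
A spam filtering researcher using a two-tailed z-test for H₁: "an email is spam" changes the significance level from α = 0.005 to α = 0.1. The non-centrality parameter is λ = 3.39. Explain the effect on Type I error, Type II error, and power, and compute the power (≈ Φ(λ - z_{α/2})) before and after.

Increasing α from 0.005 to 0.1:
• Type I error rate increases (α is the Type I rate by definition).
• Critical value moves from z_{α/2} = 2.807 to 1.645, so power = Φ(λ - z_{α/2}) goes from Φ(3.39 - 2.807) = 0.72 to Φ(3.39 - 1.645) = 0.96.
• Type II error rate β = 1 - power therefore decreases (0.28 → 0.04).
Appropriate when false negatives are costly — here, a spam email lands in the inbox.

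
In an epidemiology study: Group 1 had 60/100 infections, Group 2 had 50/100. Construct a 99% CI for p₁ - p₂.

p̂₁ = 0.6, p̂₂ = 0.5. Difference = 0.1. CI = (-0.08, 0.28)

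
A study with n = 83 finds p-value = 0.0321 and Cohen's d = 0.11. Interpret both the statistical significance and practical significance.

Statistically significant (p = 0.0321 < 0.05). Cohen's d = 0.11 indicates a very small effect size. Both statistical and practical significance should be considered.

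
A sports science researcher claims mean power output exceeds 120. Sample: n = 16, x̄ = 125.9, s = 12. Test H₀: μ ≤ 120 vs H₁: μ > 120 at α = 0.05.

t = (125.9 - 120)/(12/√16) = 1.967, df = 15. Critical t = 1.753. Reject H₀.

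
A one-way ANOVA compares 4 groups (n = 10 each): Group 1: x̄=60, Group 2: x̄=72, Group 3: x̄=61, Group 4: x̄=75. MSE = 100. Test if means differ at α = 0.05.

Grand mean = 67.0. SS_between = 1740.0, MS_between = 580.0. F = 5.8, F_crit ≈ 2.866. Reject H₀.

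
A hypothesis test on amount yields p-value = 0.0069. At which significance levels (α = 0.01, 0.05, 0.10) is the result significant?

p = 0.0069. Significant at: α = 0.01, 0.05, 0.1.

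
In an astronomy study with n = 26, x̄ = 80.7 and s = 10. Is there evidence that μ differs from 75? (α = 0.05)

t = (x̄ - μ₀)/(s/√n) = (80.7 - 75)/(10/√26) = 2.906. df = 25, critical t = ±2.06. Reject H₀.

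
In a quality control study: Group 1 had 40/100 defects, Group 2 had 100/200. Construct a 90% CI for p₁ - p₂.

p̂₁ = 0.4, p̂₂ = 0.5. Difference = -0.1. CI = (-0.199, -0.001)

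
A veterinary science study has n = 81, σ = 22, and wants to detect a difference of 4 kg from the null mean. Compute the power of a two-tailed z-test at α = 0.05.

SE = σ/√n = 22/√81 = 2.444. Non-centrality λ = d/SE = 4/2.444 = 1.636. Power ≈ Φ(λ - z_{α/2}) = Φ(1.636 - 1.96) = Φ(-0.324) = 0.373.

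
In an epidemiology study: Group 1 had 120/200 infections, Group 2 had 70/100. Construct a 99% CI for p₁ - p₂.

p̂₁ = 0.6, p̂₂ = 0.7. Difference = -0.1. CI = (-0.248, 0.048)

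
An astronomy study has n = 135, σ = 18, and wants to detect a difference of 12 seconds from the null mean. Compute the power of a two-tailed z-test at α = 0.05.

SE = σ/√n = 18/√135 = 1.549. Non-centrality λ = d/SE = 12/1.549 = 7.746. Power ≈ Φ(λ - z_{α/2}) = Φ(7.746 - 1.96) = Φ(5.786) = 1.0.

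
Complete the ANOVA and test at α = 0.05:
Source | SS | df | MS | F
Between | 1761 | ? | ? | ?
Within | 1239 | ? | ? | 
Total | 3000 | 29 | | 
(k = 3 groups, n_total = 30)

df_between = 2, df_within = 27. MS_between = 880.5, MS_within = 45.89. F = 19.188, F_crit ≈ 3.354. Reject H₀.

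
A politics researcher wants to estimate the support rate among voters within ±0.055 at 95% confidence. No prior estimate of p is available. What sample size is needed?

Conservative approach: use p = 0.5 (maximizes p(1-p) = 0.25). n = z²(0.25)/E² = 1.96²×0.25/0.055² = 317.5 → n = 318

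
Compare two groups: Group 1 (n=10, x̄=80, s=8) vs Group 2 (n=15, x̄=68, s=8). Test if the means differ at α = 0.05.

Pooled sp = 8.0. t = 3.674, df = 23. Critical t = ±2.069. Reject H₀.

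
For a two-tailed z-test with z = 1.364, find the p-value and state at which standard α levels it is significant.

p = 2·P(Z > |1.364|) = 2·(1 - Φ(1.364)) ≈ 0.1726. Not significant at any standard level.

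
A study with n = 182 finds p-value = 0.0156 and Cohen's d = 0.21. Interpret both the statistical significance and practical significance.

Statistically significant (p = 0.0156 < 0.05). Cohen's d = 0.21 indicates a small effect size. Both statistical and practical significance should be considered.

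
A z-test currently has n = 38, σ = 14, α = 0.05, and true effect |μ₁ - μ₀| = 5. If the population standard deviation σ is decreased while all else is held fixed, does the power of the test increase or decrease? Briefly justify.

Power increases: a smaller σ shrinks the standard error σ/√n, moving the sampling distribution under H₁ further from the critical value.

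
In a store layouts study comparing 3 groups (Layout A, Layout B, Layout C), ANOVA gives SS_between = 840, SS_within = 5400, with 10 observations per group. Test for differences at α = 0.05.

df_between = 2, df_within = 27. F = MS_between/MS_within = 420.0/200.0 = 2.1. F_crit ≈ 3.354. Fail to reject H₀.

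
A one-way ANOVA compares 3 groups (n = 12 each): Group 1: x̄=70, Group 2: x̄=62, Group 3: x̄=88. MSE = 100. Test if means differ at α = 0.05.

Grand mean = 73.33. SS_between = 4256.0, MS_between = 2128.0. F = 21.28, F_crit ≈ 3.285. Reject H₀.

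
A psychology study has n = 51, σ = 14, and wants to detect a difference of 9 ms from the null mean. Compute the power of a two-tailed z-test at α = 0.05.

SE = σ/√n = 14/√51 = 1.96. Non-centrality λ = d/SE = 9/1.96 = 4.591. Power ≈ Φ(λ - z_{α/2}) = Φ(4.591 - 1.96) = Φ(2.631) = 0.996.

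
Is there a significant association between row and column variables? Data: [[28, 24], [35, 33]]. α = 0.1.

χ² = 0.067. df = 1, critical = 2.706. Fail to reject H₀. No evidence of dependence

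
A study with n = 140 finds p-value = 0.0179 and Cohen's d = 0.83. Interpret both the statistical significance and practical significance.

Statistically significant (p = 0.0179 < 0.05). Cohen's d = 0.83 indicates a large effect size. Both statistical and practical significance should be considered.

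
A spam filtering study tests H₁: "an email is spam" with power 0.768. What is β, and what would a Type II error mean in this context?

β = 1 - power = 1 - 0.768 = 0.232. A Type II error is failing to reject H₀ when H₀ is false (false negative) — here, failing to conclude that an email is spam when in fact it is true. Consequence: a spam email lands in the inbox.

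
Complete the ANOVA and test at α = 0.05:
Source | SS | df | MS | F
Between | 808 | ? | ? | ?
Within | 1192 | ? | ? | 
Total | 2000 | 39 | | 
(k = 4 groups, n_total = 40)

df_between = 3, df_within = 36. MS_between = 269.33, MS_within = 33.11. F = 8.134, F_crit ≈ 2.866. Reject H₀.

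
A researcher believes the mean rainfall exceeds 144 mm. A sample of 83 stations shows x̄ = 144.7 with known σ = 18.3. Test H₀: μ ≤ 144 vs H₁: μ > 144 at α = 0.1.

z = 0.348. Critical value: 1.28. Fail to reject H₀.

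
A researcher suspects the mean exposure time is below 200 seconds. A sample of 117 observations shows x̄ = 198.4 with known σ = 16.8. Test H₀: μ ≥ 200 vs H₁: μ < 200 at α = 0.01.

z = -1.03. Critical value: -2.33. Fail to reject H₀.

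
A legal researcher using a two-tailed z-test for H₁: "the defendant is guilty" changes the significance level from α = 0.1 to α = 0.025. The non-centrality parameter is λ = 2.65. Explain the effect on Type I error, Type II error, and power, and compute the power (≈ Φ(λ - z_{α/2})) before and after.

Decreasing α from 0.1 to 0.025:
• Type I error rate decreases (α is the Type I rate by definition).
• Critical value moves from z_{α/2} = 1.645 to 2.241, so power = Φ(λ - z_{α/2}) goes from Φ(2.65 - 1.645) = 0.843 to Φ(2.65 - 2.241) = 0.659.
• Type II error rate β = 1 - power therefore increases (0.157 → 0.341).
Appropriate when false positives are costly — here, convicting an innocent person.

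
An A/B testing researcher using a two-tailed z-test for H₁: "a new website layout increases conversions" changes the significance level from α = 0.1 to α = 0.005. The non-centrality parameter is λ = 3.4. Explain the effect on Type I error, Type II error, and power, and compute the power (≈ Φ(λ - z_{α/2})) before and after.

Decreasing α from 0.1 to 0.005:
• Type I error rate decreases (α is the Type I rate by definition).
• Critical value moves from z_{α/2} = 1.645 to 2.807, so power = Φ(λ - z_{α/2}) goes from Φ(3.4 - 1.645) = 0.96 to Φ(3.4 - 2.807) = 0.723.
• Type II error rate β = 1 - power therefore increases (0.04 → 0.277).
Appropriate when false positives are costly — here, rolling out a layout that doesn't actually help — wasted engineering effort.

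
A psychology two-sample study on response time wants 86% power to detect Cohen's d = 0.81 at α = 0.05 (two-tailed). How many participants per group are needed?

z_{α/2} = 1.96, z_β = Φ⁻¹(0.86) = 1.08. For large effect (d = 0.81): n per group = 2(z_{α/2} + z_β)²/d² = 2(1.96 + 1.08)²/0.81² = 28.2 → 29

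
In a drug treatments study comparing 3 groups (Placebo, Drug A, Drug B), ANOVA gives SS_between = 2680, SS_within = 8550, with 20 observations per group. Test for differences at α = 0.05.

df_between = 2, df_within = 57. F = MS_between/MS_within = 1340.0/150.0 = 8.933. F_crit ≈ 3.159. Reject H₀. At least one mean differs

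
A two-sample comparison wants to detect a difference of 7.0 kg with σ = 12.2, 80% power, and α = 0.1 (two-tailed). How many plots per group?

n per group = 2(z_α/2 + z_β)²σ²/d² = 2×(1.645 + 0.84)²×12.2²/7.0² = 37.5 → n = 38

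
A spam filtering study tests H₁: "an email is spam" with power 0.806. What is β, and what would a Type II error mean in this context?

β = 1 - power = 1 - 0.806 = 0.194. A Type II error is failing to reject H₀ when H₀ is false (false negative) — here, failing to conclude that an email is spam when in fact it is true. Consequence: a spam email lands in the inbox.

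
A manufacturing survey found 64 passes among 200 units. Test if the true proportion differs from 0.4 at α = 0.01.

p̂ = 0.32, p₀ = 0.4. z = (p̂ - p₀)/√(p₀(1-p₀)/n) = -2.309. Critical: ±2.576. Fail to reject H₀.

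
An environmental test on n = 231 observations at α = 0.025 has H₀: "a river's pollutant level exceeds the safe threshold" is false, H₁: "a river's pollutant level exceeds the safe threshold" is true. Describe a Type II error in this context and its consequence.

Type II error: failing to reject H₀ when it is false — concluding that a river's pollutant level exceeds the safe threshold is not supported when in fact it is. Consequence: allowing unsafe pollution to continue.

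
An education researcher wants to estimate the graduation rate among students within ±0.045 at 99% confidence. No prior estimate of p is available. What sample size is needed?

Conservative approach: use p = 0.5 (maximizes p(1-p) = 0.25). n = z²(0.25)/E² = 2.576²×0.25/0.045² = 819.2 → n = 820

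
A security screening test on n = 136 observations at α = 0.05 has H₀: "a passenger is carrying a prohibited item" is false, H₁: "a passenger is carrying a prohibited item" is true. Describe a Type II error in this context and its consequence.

Type II error: failing to reject H₀ when it is false — concluding that a passenger is carrying a prohibited item is not supported when in fact it is. Consequence: letting a prohibited item through — security breach.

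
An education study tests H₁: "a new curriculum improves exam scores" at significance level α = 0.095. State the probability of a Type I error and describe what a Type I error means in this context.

P(Type I error) = α = 0.095. A Type I error is rejecting H₀ when H₀ is actually true (false positive) — here, concluding that a new curriculum improves exam scores when in fact this is not the case. Consequence: adopting a curriculum that gives no real benefit — disruption for nothing.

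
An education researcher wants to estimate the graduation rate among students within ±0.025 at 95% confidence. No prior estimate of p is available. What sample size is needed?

Conservative approach: use p = 0.5 (maximizes p(1-p) = 0.25). n = z²(0.25)/E² = 1.96²×0.25/0.025² = 1536.6 → n = 1537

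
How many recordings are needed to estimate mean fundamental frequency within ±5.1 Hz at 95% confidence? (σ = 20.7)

n = (z*σ/E)² = (1.96×20.7/5.1)² = 63.3 → n = 64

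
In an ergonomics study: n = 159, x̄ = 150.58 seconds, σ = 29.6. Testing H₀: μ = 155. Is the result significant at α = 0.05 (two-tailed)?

z = (150.58 - 155)/(29.6/√159) = -1.883. Since |z| ≤ 1.96, not significant at α = 0.05.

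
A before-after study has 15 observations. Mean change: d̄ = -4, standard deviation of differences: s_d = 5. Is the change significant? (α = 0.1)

t = d̄/(s_d/√n) = -4/(5/√15) = -3.098. df = 14, critical t = ±1.761. Reject H₀.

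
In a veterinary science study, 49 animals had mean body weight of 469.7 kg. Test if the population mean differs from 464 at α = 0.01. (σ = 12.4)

z = (x̄ - μ₀)/(σ/√n) = (469.7 - 464)/(12.4/√49) = 3.218. Critical value: ±2.576. Since |3.218| > 2.576, Reject H₀.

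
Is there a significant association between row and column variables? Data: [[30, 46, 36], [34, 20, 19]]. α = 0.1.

χ² = 7.875. df = 2, critical = 4.605. Reject H₀. Variables are dependent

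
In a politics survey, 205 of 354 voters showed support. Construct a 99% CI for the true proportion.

p̂ = 0.579. CI = p̂ ± z*√(p̂(1-p̂)/n) = (0.512, 0.647)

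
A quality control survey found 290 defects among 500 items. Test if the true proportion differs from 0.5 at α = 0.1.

p̂ = 0.58, p₀ = 0.5. z = (p̂ - p₀)/√(p₀(1-p₀)/n) = 3.578. Critical: ±1.645. Reject H₀.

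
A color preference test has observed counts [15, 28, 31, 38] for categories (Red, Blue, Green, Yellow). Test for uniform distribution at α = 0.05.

Expected = 28 each. χ² = Σ(O-E)²/E = 9.929. df = 3, critical value = 7.815. Reject H₀.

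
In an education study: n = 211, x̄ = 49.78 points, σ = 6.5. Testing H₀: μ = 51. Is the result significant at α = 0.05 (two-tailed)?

z = (49.78 - 51)/(6.5/√211) = -2.726. Since |z| > 1.96, significant at α = 0.05.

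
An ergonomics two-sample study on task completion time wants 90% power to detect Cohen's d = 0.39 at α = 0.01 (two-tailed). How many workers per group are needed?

z_{α/2} = 2.576, z_β = Φ⁻¹(0.9) = 1.282. For small effect (d = 0.39): n per group = 2(z_{α/2} + z_β)²/d² = 2(2.576 + 1.282)²/0.39² = 195.7 → 196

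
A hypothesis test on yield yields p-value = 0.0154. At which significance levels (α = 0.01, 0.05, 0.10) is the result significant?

p = 0.0154. Significant at: α = 0.05, 0.1.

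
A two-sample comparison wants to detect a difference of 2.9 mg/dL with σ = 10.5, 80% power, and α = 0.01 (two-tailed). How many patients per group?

n per group = 2(z_α/2 + z_β)²σ²/d² = 2×(2.576 + 0.84)²×10.5²/2.9² = 305.9 → n = 306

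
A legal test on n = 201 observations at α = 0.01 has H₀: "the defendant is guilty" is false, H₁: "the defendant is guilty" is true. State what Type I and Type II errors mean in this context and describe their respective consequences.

Type I (false positive): concluding that the defendant is guilty when it is not — convicting an innocent person. Type II (false negative): failing to conclude that the defendant is guilty when it is — acquitting a guilty person. Which is costlier depends on domain priorities and is a judgement call rather than a statistical fact.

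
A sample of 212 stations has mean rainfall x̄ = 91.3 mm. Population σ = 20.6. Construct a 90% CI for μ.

CI = x̄ ± z*(σ/√n) = 91.3 ± 1.645(20.6/√212) = 91.3 ± 2.33 = (88.97, 93.63)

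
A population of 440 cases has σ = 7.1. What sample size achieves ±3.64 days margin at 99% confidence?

Without FPC: n₀ = (2.576×7.1/3.64)² = 25.247. With FPC: n = n₀N/(n₀+N-1) = 23.9 → n = 24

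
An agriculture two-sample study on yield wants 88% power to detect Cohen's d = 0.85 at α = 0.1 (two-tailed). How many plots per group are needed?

z_{α/2} = 1.645, z_β = Φ⁻¹(0.88) = 1.175. For large effect (d = 0.85): n per group = 2(z_{α/2} + z_β)²/d² = 2(1.645 + 1.175)²/0.85² = 22.01 → 23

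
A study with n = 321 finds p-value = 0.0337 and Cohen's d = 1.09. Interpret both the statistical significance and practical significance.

Statistically significant (p = 0.0337 < 0.05). Cohen's d = 1.09 indicates a large effect size. Both statistical and practical significance should be considered.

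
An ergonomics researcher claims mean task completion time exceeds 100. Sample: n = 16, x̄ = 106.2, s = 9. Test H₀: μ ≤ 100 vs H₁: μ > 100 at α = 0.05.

t = (106.2 - 100)/(9/√16) = 2.756, df = 15. Critical t = 1.753. Reject H₀.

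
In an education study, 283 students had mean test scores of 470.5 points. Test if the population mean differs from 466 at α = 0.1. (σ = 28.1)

z = (x̄ - μ₀)/(σ/√n) = (470.5 - 466)/(28.1/√283) = 2.694. Critical value: ±1.645. Since |2.694| > 1.645, Reject H₀.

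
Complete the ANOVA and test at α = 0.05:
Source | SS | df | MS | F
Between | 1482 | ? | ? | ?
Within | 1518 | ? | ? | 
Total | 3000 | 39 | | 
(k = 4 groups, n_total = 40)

df_between = 3, df_within = 36. MS_between = 494.0, MS_within = 42.17. F = 11.715, F_crit ≈ 2.866. Reject H₀.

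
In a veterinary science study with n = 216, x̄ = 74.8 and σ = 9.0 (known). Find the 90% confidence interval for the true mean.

CI = x̄ ± z*(σ/√n) = 74.8 ± 1.645(9.0/√216) = 74.8 ± 1.01 = (73.79, 75.81)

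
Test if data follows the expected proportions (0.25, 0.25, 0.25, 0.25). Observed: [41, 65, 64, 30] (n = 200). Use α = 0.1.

Expected: [50.0, 50.0, 50.0, 50.0]. χ² = 18.04. df = 3, critical = 6.251. Reject H₀.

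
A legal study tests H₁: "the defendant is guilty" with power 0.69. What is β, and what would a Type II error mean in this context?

β = 1 - power = 1 - 0.69 = 0.31. A Type II error is failing to reject H₀ when H₀ is false (false negative) — here, failing to conclude that the defendant is guilty when in fact it is true. Consequence: acquitting a guilty person.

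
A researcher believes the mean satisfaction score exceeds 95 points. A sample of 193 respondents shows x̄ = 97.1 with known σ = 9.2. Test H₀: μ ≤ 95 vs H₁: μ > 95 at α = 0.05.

z = 3.171. Critical value: 1.645. Reject H₀.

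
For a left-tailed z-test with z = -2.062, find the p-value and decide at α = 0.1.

p = P(Z < -2.062) = Φ(-2.062) ≈ 0.0196. Since p < 0.1, reject H₀ (significant) at α = 0.1.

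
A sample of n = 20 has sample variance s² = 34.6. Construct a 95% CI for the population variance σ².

df = 19. χ²_{0.025} = 32.852, χ²_{0.975} = 8.907. CI for σ² = ((n-1)s²/χ²_{α/2}, (n-1)s²/χ²_{1-α/2}) = (19·34.6/32.852, 19·34.6/8.907) = (20.01, 73.81)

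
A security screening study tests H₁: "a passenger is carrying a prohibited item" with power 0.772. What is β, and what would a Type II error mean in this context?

β = 1 - power = 1 - 0.772 = 0.228. A Type II error is failing to reject H₀ when H₀ is false (false negative) — here, failing to conclude that a passenger is carrying a prohibited item when in fact it is true. Consequence: letting a prohibited item through — security breach.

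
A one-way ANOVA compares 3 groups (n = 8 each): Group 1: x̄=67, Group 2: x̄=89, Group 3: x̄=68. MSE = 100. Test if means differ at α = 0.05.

Grand mean = 74.67. SS_between = 2469.33, MS_between = 1234.67. F = 12.347, F_crit ≈ 3.467. Reject H₀.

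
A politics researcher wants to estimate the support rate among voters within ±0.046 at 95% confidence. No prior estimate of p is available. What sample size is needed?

Conservative approach: use p = 0.5 (maximizes p(1-p) = 0.25). n = z²(0.25)/E² = 1.96²×0.25/0.046² = 453.9 → n = 454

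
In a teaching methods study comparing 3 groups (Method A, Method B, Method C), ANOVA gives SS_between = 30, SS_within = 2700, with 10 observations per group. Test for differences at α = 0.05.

df_between = 2, df_within = 27. F = MS_between/MS_within = 15.0/100.0 = 0.15. F_crit ≈ 3.354. Fail to reject H₀.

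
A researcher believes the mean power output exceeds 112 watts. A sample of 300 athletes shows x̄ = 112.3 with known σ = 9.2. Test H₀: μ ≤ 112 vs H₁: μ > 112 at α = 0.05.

z = 0.565. Critical value: 1.645. Fail to reject H₀.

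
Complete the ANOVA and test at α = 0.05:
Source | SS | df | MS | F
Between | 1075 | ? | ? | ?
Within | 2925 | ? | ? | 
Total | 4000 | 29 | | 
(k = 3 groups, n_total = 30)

df_between = 2, df_within = 27. MS_between = 537.5, MS_within = 108.33. F = 4.962, F_crit ≈ 3.354. Reject H₀.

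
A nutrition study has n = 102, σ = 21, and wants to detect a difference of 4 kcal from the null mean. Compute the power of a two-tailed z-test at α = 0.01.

SE = σ/√n = 21/√102 = 2.079. Non-centrality λ = d/SE = 4/2.079 = 1.924. Power ≈ Φ(λ - z_{α/2}) = Φ(1.924 - 2.576) = Φ(-0.652) = 0.257.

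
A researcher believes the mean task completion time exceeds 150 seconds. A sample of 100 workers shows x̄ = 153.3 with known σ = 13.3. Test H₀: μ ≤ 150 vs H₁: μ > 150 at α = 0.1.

z = 2.481. Critical value: 1.28. Reject H₀.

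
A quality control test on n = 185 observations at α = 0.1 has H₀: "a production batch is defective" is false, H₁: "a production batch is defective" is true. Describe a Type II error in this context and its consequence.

Type II error: failing to reject H₀ when it is false — concluding that a production batch is defective is not supported when in fact it is. Consequence: shipping a defective batch — faulty products reach customers.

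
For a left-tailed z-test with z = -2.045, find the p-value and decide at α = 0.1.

p = P(Z < -2.045) = Φ(-2.045) ≈ 0.0204. Since p < 0.1, reject H₀ (significant) at α = 0.1.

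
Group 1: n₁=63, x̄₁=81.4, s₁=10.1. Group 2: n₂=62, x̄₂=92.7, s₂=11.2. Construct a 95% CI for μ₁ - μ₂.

Difference = -11.3. SE = √(10.1²/63 + 11.2²/62) = 1.909. CI = (-15.04, -7.56)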